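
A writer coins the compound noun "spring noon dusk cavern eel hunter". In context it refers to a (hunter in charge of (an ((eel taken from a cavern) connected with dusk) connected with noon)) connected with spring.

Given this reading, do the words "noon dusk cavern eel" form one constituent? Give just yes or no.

The paraphrase groups the words so that "noon dusk cavern eel" is one unit: it corresponds to a single parenthesized sub-phrase.
The full structure is [spring [[noon [dusk [cavern eel]]] hunter]], in which [noon dusk cavern eel] is a constituent.

yes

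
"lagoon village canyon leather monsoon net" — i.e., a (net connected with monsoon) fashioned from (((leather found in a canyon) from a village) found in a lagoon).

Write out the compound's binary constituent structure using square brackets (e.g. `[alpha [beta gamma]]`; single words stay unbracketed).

Whole compound: head "net" (specifically "monsoon net"), modifier "lagoon village canyon leather".
"lagoon village canyon leather" → head "leather" (specifically "village canyon leather"), modifier "lagoon".
"village canyon leather" → head "leather" (specifically "canyon leather"), modifier "village".
"canyon leather" → head "leather", modifier "canyon".
"monsoon net" → head "net", modifier "monsoon".
So the structure is [[lagoon [village [canyon leather]]] [monsoon net]].

[[lagoon [village [canyon leather]]] [monsoon net]]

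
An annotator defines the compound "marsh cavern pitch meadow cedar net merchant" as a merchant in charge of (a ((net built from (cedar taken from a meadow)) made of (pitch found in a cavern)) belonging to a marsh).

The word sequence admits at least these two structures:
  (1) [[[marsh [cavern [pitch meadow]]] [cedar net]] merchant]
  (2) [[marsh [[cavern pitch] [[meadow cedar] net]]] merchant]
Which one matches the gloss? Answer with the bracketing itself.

The paraphrase's head is the "merchant" part ("merchant"); its modifier is "marsh cavern pitch meadow cedar net".
That top-level split, carried through the inner groups, gives [[marsh [[cavern pitch] [[meadow cedar] net]]] merchant].

[[marsh [[cavern pitch] [[meadow cedar] net]]] merchant]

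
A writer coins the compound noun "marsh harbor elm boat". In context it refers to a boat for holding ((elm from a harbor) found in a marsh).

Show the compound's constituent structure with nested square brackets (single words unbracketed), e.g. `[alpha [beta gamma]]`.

[[marsh [harbor elm]] boat]

Whole compound: head "boat", modifier "marsh harbor elm".
Inside "marsh harbor elm": head "elm" (specifically "harbor elm"), modifier "marsh".
Inside "harbor elm": head "elm", modifier "harbor".
So the structure is [[marsh [harbor elm]] boat].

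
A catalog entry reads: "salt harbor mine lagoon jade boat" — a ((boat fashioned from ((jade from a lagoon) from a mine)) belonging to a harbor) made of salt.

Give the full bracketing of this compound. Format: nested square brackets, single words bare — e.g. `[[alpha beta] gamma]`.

Whole compound: head "boat" (specifically "harbor mine lagoon jade boat"), modifier "salt".
Inside "harbor mine lagoon jade boat": head "boat" (specifically "mine lagoon jade boat"), modifier "harbor".
Inside "mine lagoon jade boat": head "boat", modifier "mine lagoon jade".
Inside "mine lagoon jade": head "jade" (specifically "lagoon jade"), modifier "mine".
Inside "lagoon jade": head "jade", modifier "lagoon".
Putting it together: [salt [harbor [[mine [lagoon jade]] boat]]].

[salt [harbor [[mine [lagoon jade]] boat]]]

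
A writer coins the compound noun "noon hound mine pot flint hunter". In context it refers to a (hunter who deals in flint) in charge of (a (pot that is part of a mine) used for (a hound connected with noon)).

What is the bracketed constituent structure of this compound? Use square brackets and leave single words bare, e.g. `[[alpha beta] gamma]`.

Whole compound: head "hunter" (specifically "flint hunter"), modifier "noon hound mine pot".
Inside "noon hound mine pot": head "pot" (specifically "mine pot"), modifier "noon hound".
Inside "noon hound": head "hound", modifier "noon".
Inside "mine pot": head "pot", modifier "mine".
Inside "flint hunter": head "hunter", modifier "flint".
So the structure is [[[noon hound] [mine pot]] [flint hunter]].

[[[noon hound] [mine pot]] [flint hunter]]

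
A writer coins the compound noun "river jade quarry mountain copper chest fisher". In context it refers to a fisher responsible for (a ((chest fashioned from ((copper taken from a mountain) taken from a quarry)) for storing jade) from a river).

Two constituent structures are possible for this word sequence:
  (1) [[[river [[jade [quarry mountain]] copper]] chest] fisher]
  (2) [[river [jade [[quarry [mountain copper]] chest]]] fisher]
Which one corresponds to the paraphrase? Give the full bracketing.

The paraphrase's head is the "fisher" part ("fisher"); its modifier is "river jade quarry mountain copper chest".
That top-level split, carried through the inner groups, gives [[river [jade [[quarry [mountain copper]] chest]]] fisher].

[[river [jade [[quarry [mountain copper]] chest]]] fisher]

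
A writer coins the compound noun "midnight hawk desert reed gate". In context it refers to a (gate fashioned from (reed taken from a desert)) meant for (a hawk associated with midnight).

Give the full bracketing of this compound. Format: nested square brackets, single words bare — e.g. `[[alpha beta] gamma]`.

Whole compound: head "gate" (specifically "desert reed gate"), modifier "midnight hawk".
Within "midnight hawk", the head is "hawk" and the modifier is "midnight".
Within "desert reed gate", the head is "gate" and the modifier is "desert reed".
Within "desert reed", the head is "reed" and the modifier is "desert".
Assembled: [[midnight hawk] [[desert reed] gate]].

[[midnight hawk] [[desert reed] gate]]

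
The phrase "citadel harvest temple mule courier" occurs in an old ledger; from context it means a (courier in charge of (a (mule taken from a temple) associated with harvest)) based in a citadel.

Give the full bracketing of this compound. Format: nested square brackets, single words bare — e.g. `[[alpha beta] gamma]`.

[citadel [[harvest [temple mule]] courier]]

Overall it is a kind of courier (specifically "harvest temple mule courier"); the modifier is "citadel".
"harvest temple mule courier" → head "courier", modifier "harvest temple mule".
"harvest temple mule" → head "mule" (specifically "temple mule"), modifier "harvest".
"temple mule" → head "mule", modifier "temple".
Assembled: [citadel [[harvest [temple mule]] courier]].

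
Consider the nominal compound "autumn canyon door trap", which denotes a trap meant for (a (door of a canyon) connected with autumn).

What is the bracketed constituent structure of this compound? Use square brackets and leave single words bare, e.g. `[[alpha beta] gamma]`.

[[autumn [canyon door]] trap]

Whole compound: head "trap", modifier "autumn canyon door".
Within "autumn canyon door", the head is "door" (specifically "canyon door") and the modifier is "autumn".
Within "canyon door", the head is "door" and the modifier is "canyon".
So the structure is [[autumn [canyon door]] trap].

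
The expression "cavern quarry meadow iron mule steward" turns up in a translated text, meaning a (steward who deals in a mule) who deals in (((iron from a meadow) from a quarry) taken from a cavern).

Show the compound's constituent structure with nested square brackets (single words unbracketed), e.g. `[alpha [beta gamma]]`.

[[cavern [quarry [meadow iron]]] [mule steward]]

Overall it is a kind of steward (specifically "mule steward"); the modifier is "cavern quarry meadow iron".
"cavern quarry meadow iron" → head "iron" (specifically "quarry meadow iron"), modifier "cavern".
"quarry meadow iron" → head "iron" (specifically "meadow iron"), modifier "quarry".
"meadow iron" → head "iron", modifier "meadow".
"mule steward" → head "steward", modifier "mule".
Putting it together: [[cavern [quarry [meadow iron]]] [mule steward]].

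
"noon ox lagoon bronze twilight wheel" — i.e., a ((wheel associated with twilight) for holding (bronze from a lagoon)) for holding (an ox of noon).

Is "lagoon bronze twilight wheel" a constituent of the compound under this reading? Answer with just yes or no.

The paraphrase groups the words so that "lagoon bronze twilight wheel" is one unit: it corresponds to a single parenthesized sub-phrase.
The full structure is [[noon ox] [[lagoon bronze] [twilight wheel]]], in which [lagoon bronze twilight wheel] is a constituent.

yes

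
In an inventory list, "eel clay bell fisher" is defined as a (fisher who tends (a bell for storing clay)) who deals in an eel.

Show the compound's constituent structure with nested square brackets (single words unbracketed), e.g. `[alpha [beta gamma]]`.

[eel [[clay bell] fisher]]

At the top level: head "fisher" (specifically "clay bell fisher"); modifier "eel".
Inside "clay bell fisher": head "fisher", modifier "clay bell".
Inside "clay bell": head "bell", modifier "clay".
Assembled: [eel [[clay bell] fisher]].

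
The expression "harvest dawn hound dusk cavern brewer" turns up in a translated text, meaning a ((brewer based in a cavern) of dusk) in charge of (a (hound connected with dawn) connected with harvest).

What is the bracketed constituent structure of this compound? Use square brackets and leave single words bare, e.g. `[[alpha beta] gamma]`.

At the top level: head "brewer" (specifically "dusk cavern brewer"); modifier "harvest dawn hound".
"harvest dawn hound" → head "hound" (specifically "dawn hound"), modifier "harvest".
"dawn hound" → head "hound", modifier "dawn".
"dusk cavern brewer" → head "brewer" (specifically "cavern brewer"), modifier "dusk".
"cavern brewer" → head "brewer", modifier "cavern".
Putting it together: [[harvest [dawn hound]] [dusk [cavern brewer]]].

[[harvest [dawn hound]] [dusk [cavern brewer]]]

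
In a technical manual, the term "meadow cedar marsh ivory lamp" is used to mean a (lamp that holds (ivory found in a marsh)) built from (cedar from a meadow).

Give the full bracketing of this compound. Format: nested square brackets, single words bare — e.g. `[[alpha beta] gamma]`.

[[meadow cedar] [[marsh ivory] lamp]]

The outermost head in the paraphrase is "lamp" (specifically "marsh ivory lamp"), modified by "meadow cedar".
Within "meadow cedar", the head is "cedar" and the modifier is "meadow".
Within "marsh ivory lamp", the head is "lamp" and the modifier is "marsh ivory".
Within "marsh ivory", the head is "ivory" and the modifier is "marsh".
Putting it together: [[meadow cedar] [[marsh ivory] lamp]].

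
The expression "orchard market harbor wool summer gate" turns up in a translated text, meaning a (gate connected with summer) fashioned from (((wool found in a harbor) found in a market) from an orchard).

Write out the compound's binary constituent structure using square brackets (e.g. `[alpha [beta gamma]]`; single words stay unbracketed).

Overall it is a kind of gate (specifically "summer gate"); the modifier is "orchard market harbor wool".
"orchard market harbor wool" → head "wool" (specifically "market harbor wool"), modifier "orchard".
"market harbor wool" → head "wool" (specifically "harbor wool"), modifier "market".
"harbor wool" → head "wool", modifier "harbor".
"summer gate" → head "gate", modifier "summer".
So the structure is [[orchard [market [harbor wool]]] [summer gate]].

[[orchard [market [harbor wool]]] [summer gate]]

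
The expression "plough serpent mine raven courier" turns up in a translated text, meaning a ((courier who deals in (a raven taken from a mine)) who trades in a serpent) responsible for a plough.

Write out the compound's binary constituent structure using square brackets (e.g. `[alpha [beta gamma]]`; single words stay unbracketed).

Overall it is a kind of courier (specifically "serpent mine raven courier"); the modifier is "plough".
"serpent mine raven courier" → head "courier" (specifically "mine raven courier"), modifier "serpent".
"mine raven courier" → head "courier", modifier "mine raven".
"mine raven" → head "raven", modifier "mine".
So the structure is [plough [serpent [[mine raven] courier]]].

[plough [serpent [[mine raven] courier]]]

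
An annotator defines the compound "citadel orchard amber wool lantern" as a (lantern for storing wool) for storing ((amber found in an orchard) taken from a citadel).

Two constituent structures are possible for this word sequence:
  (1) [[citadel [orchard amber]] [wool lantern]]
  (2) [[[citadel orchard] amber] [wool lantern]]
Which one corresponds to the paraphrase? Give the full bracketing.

[[citadel [orchard amber]] [wool lantern]]

The paraphrase's head is the "lantern" part ("wool lantern"); its modifier is "citadel orchard amber".
That top-level split, carried through the inner groups, gives [[citadel [orchard amber]] [wool lantern]].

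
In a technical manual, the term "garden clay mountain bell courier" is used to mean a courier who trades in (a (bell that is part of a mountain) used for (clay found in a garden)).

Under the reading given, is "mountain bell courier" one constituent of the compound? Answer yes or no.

no

The top-level split is [garden clay mountain bell] [courier]; the full structure is [[[garden clay] [mountain bell]] courier].
"mountain bell courier" straddles a constituent boundary, so it is not a single unit.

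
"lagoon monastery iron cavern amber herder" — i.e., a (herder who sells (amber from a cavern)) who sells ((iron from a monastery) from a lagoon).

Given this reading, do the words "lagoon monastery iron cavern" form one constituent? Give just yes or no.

no

The top-level split is [lagoon monastery iron] [cavern amber herder]; the full structure is [[lagoon [monastery iron]] [[cavern amber] herder]].
"lagoon monastery iron cavern" straddles a constituent boundary, so it is not a single unit.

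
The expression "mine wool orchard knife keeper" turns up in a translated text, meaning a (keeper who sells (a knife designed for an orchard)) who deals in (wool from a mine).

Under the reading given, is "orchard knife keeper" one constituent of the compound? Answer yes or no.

yes

The paraphrase groups the words so that "orchard knife keeper" is one unit: it corresponds to a single parenthesized sub-phrase.
The full structure is [[mine wool] [[orchard knife] keeper]], in which [orchard knife keeper] is a constituent.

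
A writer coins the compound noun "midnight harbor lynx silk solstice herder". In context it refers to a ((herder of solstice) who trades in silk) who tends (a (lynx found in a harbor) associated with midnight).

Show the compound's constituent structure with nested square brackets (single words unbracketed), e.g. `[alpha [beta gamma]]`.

[[midnight [harbor lynx]] [silk [solstice herder]]]

The outermost head in the paraphrase is "herder" (specifically "silk solstice herder"), modified by "midnight harbor lynx".
Within "midnight harbor lynx", the head is "lynx" (specifically "harbor lynx") and the modifier is "midnight".
Within "harbor lynx", the head is "lynx" and the modifier is "harbor".
Within "silk solstice herder", the head is "herder" (specifically "solstice herder") and the modifier is "silk".
Within "solstice herder", the head is "herder" and the modifier is "solstice".
So the structure is [[midnight [harbor lynx]] [silk [solstice herder]]].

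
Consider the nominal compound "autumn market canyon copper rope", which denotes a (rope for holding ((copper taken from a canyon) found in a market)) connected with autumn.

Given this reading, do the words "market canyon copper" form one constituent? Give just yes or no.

yes

The paraphrase groups the words so that "market canyon copper" is one unit: it corresponds to a single parenthesized sub-phrase.
The full structure is [autumn [[market [canyon copper]] rope]], in which [market canyon copper] is a constituent.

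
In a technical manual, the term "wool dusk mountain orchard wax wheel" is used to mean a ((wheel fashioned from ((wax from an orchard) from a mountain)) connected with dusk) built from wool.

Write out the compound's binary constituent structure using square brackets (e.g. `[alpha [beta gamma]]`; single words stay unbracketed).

The outermost head in the paraphrase is "wheel" (specifically "dusk mountain orchard wax wheel"), modified by "wool".
Within "dusk mountain orchard wax wheel", the head is "wheel" (specifically "mountain orchard wax wheel") and the modifier is "dusk".
Within "mountain orchard wax wheel", the head is "wheel" and the modifier is "mountain orchard wax".
Within "mountain orchard wax", the head is "wax" (specifically "orchard wax") and the modifier is "mountain".
Within "orchard wax", the head is "wax" and the modifier is "orchard".
So the structure is [wool [dusk [[mountain [orchard wax]] wheel]]].

[wool [dusk [[mountain [orchard wax]] wheel]]]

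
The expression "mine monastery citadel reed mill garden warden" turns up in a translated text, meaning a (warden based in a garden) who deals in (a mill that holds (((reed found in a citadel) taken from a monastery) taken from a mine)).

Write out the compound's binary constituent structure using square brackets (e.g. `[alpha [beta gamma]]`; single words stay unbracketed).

Whole compound: head "warden" (specifically "garden warden"), modifier "mine monastery citadel reed mill".
Within "mine monastery citadel reed mill", the head is "mill" and the modifier is "mine monastery citadel reed".
Within "mine monastery citadel reed", the head is "reed" (specifically "monastery citadel reed") and the modifier is "mine".
Within "monastery citadel reed", the head is "reed" (specifically "citadel reed") and the modifier is "monastery".
Within "citadel reed", the head is "reed" and the modifier is "citadel".
Within "garden warden", the head is "warden" and the modifier is "garden".
So the structure is [[[mine [monastery [citadel reed]]] mill] [garden warden]].

[[[mine [monastery [citadel reed]]] mill] [garden warden]]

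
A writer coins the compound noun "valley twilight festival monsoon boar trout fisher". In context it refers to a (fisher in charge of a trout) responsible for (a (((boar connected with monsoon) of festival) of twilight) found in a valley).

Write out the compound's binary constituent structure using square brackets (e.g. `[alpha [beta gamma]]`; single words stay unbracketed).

[[valley [twilight [festival [monsoon boar]]]] [trout fisher]]

Whole compound: head "fisher" (specifically "trout fisher"), modifier "valley twilight festival monsoon boar".
Within "valley twilight festival monsoon boar", the head is "boar" (specifically "twilight festival monsoon boar") and the modifier is "valley".
Within "twilight festival monsoon boar", the head is "boar" (specifically "festival monsoon boar") and the modifier is "twilight".
Within "festival monsoon boar", the head is "boar" (specifically "monsoon boar") and the modifier is "festival".
Within "monsoon boar", the head is "boar" and the modifier is "monsoon".
Within "trout fisher", the head is "fisher" and the modifier is "trout".
Putting it together: [[valley [twilight [festival [monsoon boar]]]] [trout fisher]].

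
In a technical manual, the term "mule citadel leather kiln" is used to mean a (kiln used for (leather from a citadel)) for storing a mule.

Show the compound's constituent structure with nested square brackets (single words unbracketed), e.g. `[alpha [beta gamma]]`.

The outermost head in the paraphrase is "kiln" (specifically "citadel leather kiln"), modified by "mule".
Inside "citadel leather kiln": head "kiln", modifier "citadel leather".
Inside "citadel leather": head "leather", modifier "citadel".
So the structure is [mule [[citadel leather] kiln]].

[mule [[citadel leather] kiln]]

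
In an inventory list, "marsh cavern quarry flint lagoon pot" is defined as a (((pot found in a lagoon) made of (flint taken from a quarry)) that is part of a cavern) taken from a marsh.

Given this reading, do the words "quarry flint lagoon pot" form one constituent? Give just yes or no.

yes

The paraphrase groups the words so that "quarry flint lagoon pot" is one unit: it corresponds to a single parenthesized sub-phrase.
The full structure is [marsh [cavern [[quarry flint] [lagoon pot]]]], in which [quarry flint lagoon pot] is a constituent.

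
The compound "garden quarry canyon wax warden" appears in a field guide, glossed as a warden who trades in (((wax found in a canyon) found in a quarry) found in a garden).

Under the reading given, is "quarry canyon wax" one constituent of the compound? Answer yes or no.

The paraphrase groups the words so that "quarry canyon wax" is one unit: it corresponds to a single parenthesized sub-phrase.
The full structure is [[garden [quarry [canyon wax]]] warden], in which [quarry canyon wax] is a constituent.

yes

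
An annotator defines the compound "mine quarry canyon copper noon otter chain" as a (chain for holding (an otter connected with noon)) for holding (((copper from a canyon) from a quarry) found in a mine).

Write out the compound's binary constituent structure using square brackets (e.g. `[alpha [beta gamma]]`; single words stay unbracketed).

[[mine [quarry [canyon copper]]] [[noon otter] chain]]

At the top level: head "chain" (specifically "noon otter chain"); modifier "mine quarry canyon copper".
Inside "mine quarry canyon copper": head "copper" (specifically "quarry canyon copper"), modifier "mine".
Inside "quarry canyon copper": head "copper" (specifically "canyon copper"), modifier "quarry".
Inside "canyon copper": head "copper", modifier "canyon".
Inside "noon otter chain": head "chain", modifier "noon otter".
Inside "noon otter": head "otter", modifier "noon".
Putting it together: [[mine [quarry [canyon copper]]] [[noon otter] chain]].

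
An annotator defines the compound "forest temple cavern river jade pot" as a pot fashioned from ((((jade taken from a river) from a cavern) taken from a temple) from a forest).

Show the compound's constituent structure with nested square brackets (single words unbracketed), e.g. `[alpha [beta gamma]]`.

[[forest [temple [cavern [river jade]]]] pot]

The outermost head in the paraphrase is "pot", modified by "forest temple cavern river jade".
"forest temple cavern river jade" → head "jade" (specifically "temple cavern river jade"), modifier "forest".
"temple cavern river jade" → head "jade" (specifically "cavern river jade"), modifier "temple".
"cavern river jade" → head "jade" (specifically "river jade"), modifier "cavern".
"river jade" → head "jade", modifier "river".
So the structure is [[forest [temple [cavern [river jade]]]] pot].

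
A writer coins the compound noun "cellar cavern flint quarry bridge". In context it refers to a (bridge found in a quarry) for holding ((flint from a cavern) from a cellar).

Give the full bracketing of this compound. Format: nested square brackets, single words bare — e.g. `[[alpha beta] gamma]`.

The outermost head in the paraphrase is "bridge" (specifically "quarry bridge"), modified by "cellar cavern flint".
"cellar cavern flint" → head "flint" (specifically "cavern flint"), modifier "cellar".
"cavern flint" → head "flint", modifier "cavern".
"quarry bridge" → head "bridge", modifier "quarry".
So the structure is [[cellar [cavern flint]] [quarry bridge]].

[[cellar [cavern flint]] [quarry bridge]]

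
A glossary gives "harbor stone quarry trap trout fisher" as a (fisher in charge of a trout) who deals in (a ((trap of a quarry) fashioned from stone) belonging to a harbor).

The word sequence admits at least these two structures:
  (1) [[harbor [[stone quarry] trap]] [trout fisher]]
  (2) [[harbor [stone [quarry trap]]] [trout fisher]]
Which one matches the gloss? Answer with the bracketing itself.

The paraphrase's head is the "fisher" part ("trout fisher"); its modifier is "harbor stone quarry trap".
That top-level split, carried through the inner groups, gives [[harbor [stone [quarry trap]]] [trout fisher]].

[[harbor [stone [quarry trap]]] [trout fisher]]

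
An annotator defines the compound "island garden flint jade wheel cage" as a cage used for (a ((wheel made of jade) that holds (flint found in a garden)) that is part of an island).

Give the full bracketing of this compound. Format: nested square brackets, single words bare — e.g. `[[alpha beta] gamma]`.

At the top level: head "cage"; modifier "island garden flint jade wheel".
Inside "island garden flint jade wheel": head "wheel" (specifically "garden flint jade wheel"), modifier "island".
Inside "garden flint jade wheel": head "wheel" (specifically "jade wheel"), modifier "garden flint".
Inside "garden flint": head "flint", modifier "garden".
Inside "jade wheel": head "wheel", modifier "jade".
Assembled: [[island [[garden flint] [jade wheel]]] cage].

[[island [[garden flint] [jade wheel]]] cage]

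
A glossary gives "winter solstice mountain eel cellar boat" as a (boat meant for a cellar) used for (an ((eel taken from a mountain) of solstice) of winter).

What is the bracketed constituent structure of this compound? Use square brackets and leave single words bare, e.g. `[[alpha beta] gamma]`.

The outermost head in the paraphrase is "boat" (specifically "cellar boat"), modified by "winter solstice mountain eel".
Within "winter solstice mountain eel", the head is "eel" (specifically "solstice mountain eel") and the modifier is "winter".
Within "solstice mountain eel", the head is "eel" (specifically "mountain eel") and the modifier is "solstice".
Within "mountain eel", the head is "eel" and the modifier is "mountain".
Within "cellar boat", the head is "boat" and the modifier is "cellar".
Putting it together: [[winter [solstice [mountain eel]]] [cellar boat]].

[[winter [solstice [mountain eel]]] [cellar boat]]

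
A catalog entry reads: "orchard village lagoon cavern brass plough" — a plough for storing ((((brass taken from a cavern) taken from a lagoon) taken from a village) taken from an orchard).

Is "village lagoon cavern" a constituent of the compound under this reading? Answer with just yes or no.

no

The top-level split is [orchard village lagoon cavern brass] [plough]; the full structure is [[orchard [village [lagoon [cavern brass]]]] plough].
"village lagoon cavern" straddles a constituent boundary, so it is not a single unit.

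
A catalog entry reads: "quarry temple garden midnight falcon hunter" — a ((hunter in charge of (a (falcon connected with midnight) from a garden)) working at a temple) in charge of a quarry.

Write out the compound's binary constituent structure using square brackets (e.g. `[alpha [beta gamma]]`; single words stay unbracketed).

[quarry [temple [[garden [midnight falcon]] hunter]]]

The outermost head in the paraphrase is "hunter" (specifically "temple garden midnight falcon hunter"), modified by "quarry".
Inside "temple garden midnight falcon hunter": head "hunter" (specifically "garden midnight falcon hunter"), modifier "temple".
Inside "garden midnight falcon hunter": head "hunter", modifier "garden midnight falcon".
Inside "garden midnight falcon": head "falcon" (specifically "midnight falcon"), modifier "garden".
Inside "midnight falcon": head "falcon", modifier "midnight".
Putting it together: [quarry [temple [[garden [midnight falcon]] hunter]]].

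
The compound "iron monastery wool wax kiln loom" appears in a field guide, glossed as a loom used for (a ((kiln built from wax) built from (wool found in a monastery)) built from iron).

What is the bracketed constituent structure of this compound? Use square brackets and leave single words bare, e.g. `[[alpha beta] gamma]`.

[[iron [[monastery wool] [wax kiln]]] loom]

Overall it is a kind of loom; the modifier is "iron monastery wool wax kiln".
Within "iron monastery wool wax kiln", the head is "kiln" (specifically "monastery wool wax kiln") and the modifier is "iron".
Within "monastery wool wax kiln", the head is "kiln" (specifically "wax kiln") and the modifier is "monastery wool".
Within "monastery wool", the head is "wool" and the modifier is "monastery".
Within "wax kiln", the head is "kiln" and the modifier is "wax".
So the structure is [[iron [[monastery wool] [wax kiln]]] loom].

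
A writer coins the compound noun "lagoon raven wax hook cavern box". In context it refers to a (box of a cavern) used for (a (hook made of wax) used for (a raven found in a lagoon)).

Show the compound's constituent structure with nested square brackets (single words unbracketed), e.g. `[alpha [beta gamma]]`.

Whole compound: head "box" (specifically "cavern box"), modifier "lagoon raven wax hook".
Within "lagoon raven wax hook", the head is "hook" (specifically "wax hook") and the modifier is "lagoon raven".
Within "lagoon raven", the head is "raven" and the modifier is "lagoon".
Within "wax hook", the head is "hook" and the modifier is "wax".
Within "cavern box", the head is "box" and the modifier is "cavern".
Putting it together: [[[lagoon raven] [wax hook]] [cavern box]].

[[[lagoon raven] [wax hook]] [cavern box]]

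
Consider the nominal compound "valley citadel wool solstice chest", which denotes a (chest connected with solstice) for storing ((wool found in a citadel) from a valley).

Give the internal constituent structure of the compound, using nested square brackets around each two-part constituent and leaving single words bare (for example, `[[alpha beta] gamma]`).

[[valley [citadel wool]] [solstice chest]]

At the top level: head "chest" (specifically "solstice chest"); modifier "valley citadel wool".
"valley citadel wool" → head "wool" (specifically "citadel wool"), modifier "valley".
"citadel wool" → head "wool", modifier "citadel".
"solstice chest" → head "chest", modifier "solstice".
Putting it together: [[valley [citadel wool]] [solstice chest]].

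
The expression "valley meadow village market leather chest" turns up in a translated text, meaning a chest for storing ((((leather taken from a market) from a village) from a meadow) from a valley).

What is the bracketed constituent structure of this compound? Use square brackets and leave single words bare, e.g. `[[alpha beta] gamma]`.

Whole compound: head "chest", modifier "valley meadow village market leather".
Inside "valley meadow village market leather": head "leather" (specifically "meadow village market leather"), modifier "valley".
Inside "meadow village market leather": head "leather" (specifically "village market leather"), modifier "meadow".
Inside "village market leather": head "leather" (specifically "market leather"), modifier "village".
Inside "market leather": head "leather", modifier "market".
Putting it together: [[valley [meadow [village [market leather]]]] chest].

[[valley [meadow [village [market leather]]]] chest]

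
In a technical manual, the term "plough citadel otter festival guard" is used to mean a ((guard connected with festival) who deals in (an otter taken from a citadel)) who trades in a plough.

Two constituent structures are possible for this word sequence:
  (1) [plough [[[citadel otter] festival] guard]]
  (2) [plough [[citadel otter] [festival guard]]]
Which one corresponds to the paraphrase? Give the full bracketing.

The paraphrase's head is the "guard" part ("citadel otter festival guard"); its modifier is "plough".
That top-level split, carried through the inner groups, gives [plough [[citadel otter] [festival guard]]].

[plough [[citadel otter] [festival guard]]]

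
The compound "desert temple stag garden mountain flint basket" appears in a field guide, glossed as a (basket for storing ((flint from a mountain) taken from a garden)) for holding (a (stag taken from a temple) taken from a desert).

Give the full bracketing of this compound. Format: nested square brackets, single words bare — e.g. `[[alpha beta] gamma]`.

[[desert [temple stag]] [[garden [mountain flint]] basket]]

Whole compound: head "basket" (specifically "garden mountain flint basket"), modifier "desert temple stag".
"desert temple stag" → head "stag" (specifically "temple stag"), modifier "desert".
"temple stag" → head "stag", modifier "temple".
"garden mountain flint basket" → head "basket", modifier "garden mountain flint".
"garden mountain flint" → head "flint" (specifically "mountain flint"), modifier "garden".
"mountain flint" → head "flint", modifier "mountain".
Assembled: [[desert [temple stag]] [[garden [mountain flint]] basket]].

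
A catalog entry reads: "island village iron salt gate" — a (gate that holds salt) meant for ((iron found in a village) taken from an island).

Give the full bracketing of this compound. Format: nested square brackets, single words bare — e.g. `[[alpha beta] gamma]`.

[[island [village iron]] [salt gate]]

The outermost head in the paraphrase is "gate" (specifically "salt gate"), modified by "island village iron".
Within "island village iron", the head is "iron" (specifically "village iron") and the modifier is "island".
Within "village iron", the head is "iron" and the modifier is "village".
Within "salt gate", the head is "gate" and the modifier is "salt".
Assembled: [[island [village iron]] [salt gate]].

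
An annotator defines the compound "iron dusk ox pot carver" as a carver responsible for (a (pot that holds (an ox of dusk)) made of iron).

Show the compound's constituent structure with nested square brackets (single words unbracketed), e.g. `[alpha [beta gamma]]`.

Whole compound: head "carver", modifier "iron dusk ox pot".
"iron dusk ox pot" → head "pot" (specifically "dusk ox pot"), modifier "iron".
"dusk ox pot" → head "pot", modifier "dusk ox".
"dusk ox" → head "ox", modifier "dusk".
Assembled: [[iron [[dusk ox] pot]] carver].

[[iron [[dusk ox] pot]] carver]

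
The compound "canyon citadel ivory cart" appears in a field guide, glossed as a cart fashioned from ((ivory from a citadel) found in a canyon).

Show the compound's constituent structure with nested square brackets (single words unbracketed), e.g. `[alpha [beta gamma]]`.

[[canyon [citadel ivory]] cart]

Whole compound: head "cart", modifier "canyon citadel ivory".
Inside "canyon citadel ivory": head "ivory" (specifically "citadel ivory"), modifier "canyon".
Inside "citadel ivory": head "ivory", modifier "citadel".
So the structure is [[canyon [citadel ivory]] cart].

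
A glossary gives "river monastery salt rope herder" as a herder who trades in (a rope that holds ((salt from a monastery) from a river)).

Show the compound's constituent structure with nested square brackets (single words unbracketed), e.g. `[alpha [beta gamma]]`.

[[[river [monastery salt]] rope] herder]

Overall it is a kind of herder; the modifier is "river monastery salt rope".
"river monastery salt rope" → head "rope", modifier "river monastery salt".
"river monastery salt" → head "salt" (specifically "monastery salt"), modifier "river".
"monastery salt" → head "salt", modifier "monastery".
Assembled: [[[river [monastery salt]] rope] herder].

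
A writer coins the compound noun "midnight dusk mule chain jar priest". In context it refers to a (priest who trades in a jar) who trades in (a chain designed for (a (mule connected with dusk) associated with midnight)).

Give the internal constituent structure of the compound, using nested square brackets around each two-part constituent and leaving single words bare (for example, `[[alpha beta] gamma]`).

[[[midnight [dusk mule]] chain] [jar priest]]

The outermost head in the paraphrase is "priest" (specifically "jar priest"), modified by "midnight dusk mule chain".
Inside "midnight dusk mule chain": head "chain", modifier "midnight dusk mule".
Inside "midnight dusk mule": head "mule" (specifically "dusk mule"), modifier "midnight".
Inside "dusk mule": head "mule", modifier "dusk".
Inside "jar priest": head "priest", modifier "jar".
Putting it together: [[[midnight [dusk mule]] chain] [jar priest]].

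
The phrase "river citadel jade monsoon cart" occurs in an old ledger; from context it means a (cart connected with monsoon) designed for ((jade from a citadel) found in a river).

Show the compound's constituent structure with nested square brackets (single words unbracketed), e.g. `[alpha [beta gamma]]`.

At the top level: head "cart" (specifically "monsoon cart"); modifier "river citadel jade".
"river citadel jade" → head "jade" (specifically "citadel jade"), modifier "river".
"citadel jade" → head "jade", modifier "citadel".
"monsoon cart" → head "cart", modifier "monsoon".
Assembled: [[river [citadel jade]] [monsoon cart]].

[[river [citadel jade]] [monsoon cart]]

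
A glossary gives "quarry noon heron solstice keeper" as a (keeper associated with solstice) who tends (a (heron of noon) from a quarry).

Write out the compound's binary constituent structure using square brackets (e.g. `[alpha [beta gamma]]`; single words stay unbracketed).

The outermost head in the paraphrase is "keeper" (specifically "solstice keeper"), modified by "quarry noon heron".
Within "quarry noon heron", the head is "heron" (specifically "noon heron") and the modifier is "quarry".
Within "noon heron", the head is "heron" and the modifier is "noon".
Within "solstice keeper", the head is "keeper" and the modifier is "solstice".
So the structure is [[quarry [noon heron]] [solstice keeper]].

[[quarry [noon heron]] [solstice keeper]]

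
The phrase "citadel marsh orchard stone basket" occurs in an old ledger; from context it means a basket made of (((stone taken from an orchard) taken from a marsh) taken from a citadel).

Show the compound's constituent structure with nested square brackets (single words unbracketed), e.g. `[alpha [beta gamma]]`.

At the top level: head "basket"; modifier "citadel marsh orchard stone".
"citadel marsh orchard stone" → head "stone" (specifically "marsh orchard stone"), modifier "citadel".
"marsh orchard stone" → head "stone" (specifically "orchard stone"), modifier "marsh".
"orchard stone" → head "stone", modifier "orchard".
So the structure is [[citadel [marsh [orchard stone]]] basket].

[[citadel [marsh [orchard stone]]] basket]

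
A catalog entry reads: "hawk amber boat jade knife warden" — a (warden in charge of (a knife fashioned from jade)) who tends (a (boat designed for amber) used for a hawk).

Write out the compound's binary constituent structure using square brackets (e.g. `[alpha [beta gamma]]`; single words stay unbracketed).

[[hawk [amber boat]] [[jade knife] warden]]

The outermost head in the paraphrase is "warden" (specifically "jade knife warden"), modified by "hawk amber boat".
Inside "hawk amber boat": head "boat" (specifically "amber boat"), modifier "hawk".
Inside "amber boat": head "boat", modifier "amber".
Inside "jade knife warden": head "warden", modifier "jade knife".
Inside "jade knife": head "knife", modifier "jade".
So the structure is [[hawk [amber boat]] [[jade knife] warden]].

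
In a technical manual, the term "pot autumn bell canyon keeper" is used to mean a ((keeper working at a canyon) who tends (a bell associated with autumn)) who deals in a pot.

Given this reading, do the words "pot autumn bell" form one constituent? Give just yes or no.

The top-level split is [pot] [autumn bell canyon keeper]; the full structure is [pot [[autumn bell] [canyon keeper]]].
"pot autumn bell" straddles a constituent boundary, so it is not a single unit.

no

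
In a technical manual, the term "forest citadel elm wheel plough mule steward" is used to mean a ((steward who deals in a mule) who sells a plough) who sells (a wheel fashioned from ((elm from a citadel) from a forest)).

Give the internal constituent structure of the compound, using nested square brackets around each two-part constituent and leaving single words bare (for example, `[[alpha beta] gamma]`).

The outermost head in the paraphrase is "steward" (specifically "plough mule steward"), modified by "forest citadel elm wheel".
Inside "forest citadel elm wheel": head "wheel", modifier "forest citadel elm".
Inside "forest citadel elm": head "elm" (specifically "citadel elm"), modifier "forest".
Inside "citadel elm": head "elm", modifier "citadel".
Inside "plough mule steward": head "steward" (specifically "mule steward"), modifier "plough".
Inside "mule steward": head "steward", modifier "mule".
Assembled: [[[forest [citadel elm]] wheel] [plough [mule steward]]].

[[[forest [citadel elm]] wheel] [plough [mule steward]]]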